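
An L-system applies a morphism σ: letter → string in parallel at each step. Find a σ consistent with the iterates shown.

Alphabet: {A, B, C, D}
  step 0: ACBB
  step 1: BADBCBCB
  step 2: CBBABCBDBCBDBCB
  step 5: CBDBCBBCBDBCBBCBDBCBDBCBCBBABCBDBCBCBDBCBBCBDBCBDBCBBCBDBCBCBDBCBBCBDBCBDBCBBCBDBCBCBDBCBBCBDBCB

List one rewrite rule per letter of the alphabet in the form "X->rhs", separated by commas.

  step 1 ⇒ step 2: BADBCBCB ⇒ CB·BA·B·CB·DB·CB·DB·CB
    A ↦ BA
    B ↦ CB
    C ↦ DB
    D ↦ B

A->BA, B->CB, C->DB, D->B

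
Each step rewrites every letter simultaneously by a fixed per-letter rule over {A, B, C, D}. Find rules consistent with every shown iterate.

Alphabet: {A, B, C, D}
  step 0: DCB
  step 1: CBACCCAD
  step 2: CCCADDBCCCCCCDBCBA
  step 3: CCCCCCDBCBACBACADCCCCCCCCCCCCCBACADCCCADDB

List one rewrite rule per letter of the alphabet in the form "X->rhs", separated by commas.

  step 2 ⇒ step 3: CCCADDBCCCCCCDBCBA ⇒ CC·CC·CC·DB·CBA·CBA·CAD·CC·CC·CC·CC·CC·CC·CBA·CAD·CC·CAD·DB
    A ↦ DB
    B ↦ CAD
    C ↦ CC
    D ↦ CBA

A->DB, B->CAD, C->CC, D->CBA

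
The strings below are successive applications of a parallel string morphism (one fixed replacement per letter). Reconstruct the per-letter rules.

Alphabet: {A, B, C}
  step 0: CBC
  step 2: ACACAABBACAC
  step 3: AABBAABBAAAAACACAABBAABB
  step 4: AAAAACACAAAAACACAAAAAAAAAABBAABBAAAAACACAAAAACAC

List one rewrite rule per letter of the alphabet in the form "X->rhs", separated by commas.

A->AA, B->AC, C->BB

  step 3 ⇒ step 4: AABBAABBAAAAACACAABBAABB ⇒ AA·AA·AC·AC·AA·AA·AC·AC·AA·AA·AA·AA·AA·BB·AA·BB·AA·AA·AC·AC·AA·AA·AC·AC
    A ↦ AA
    B ↦ AC
    C ↦ BB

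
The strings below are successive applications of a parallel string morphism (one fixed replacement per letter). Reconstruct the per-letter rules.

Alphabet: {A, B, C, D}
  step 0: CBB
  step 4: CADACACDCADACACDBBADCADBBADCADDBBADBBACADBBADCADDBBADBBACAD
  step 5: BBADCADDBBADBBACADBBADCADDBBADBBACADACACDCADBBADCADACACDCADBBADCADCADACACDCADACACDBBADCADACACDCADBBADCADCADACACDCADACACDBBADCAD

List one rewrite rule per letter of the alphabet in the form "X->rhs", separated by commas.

A->D, B->AC, C->BBA, D->CAD

  step 4 ⇒ step 5: CADACACDCADACACDBBADCADBBADCADDBBADBBACADBBADCADDBBADBBACAD ⇒ BBA·D·CAD·D·BBA·D·BBA·CAD·BBA·D·CAD·D·BBA·D·BBA·CAD·AC·AC·D·CAD·BBA·D·CAD·AC·AC·D·CAD·BBA·D·CAD·CAD·AC·AC·D·CAD·AC·AC·D·BBA·D·CAD·AC·AC·D·CAD·BBA·D·CAD·CAD·AC·AC·D·CAD·AC·AC·D·BBA·D·CAD
    A ↦ D
    B ↦ AC
    C ↦ BBA
    D ↦ CAD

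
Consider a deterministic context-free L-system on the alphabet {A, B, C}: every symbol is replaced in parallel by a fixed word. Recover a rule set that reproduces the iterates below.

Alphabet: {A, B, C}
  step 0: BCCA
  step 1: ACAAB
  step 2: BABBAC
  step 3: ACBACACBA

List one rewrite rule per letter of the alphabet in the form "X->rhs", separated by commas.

  step 2 ⇒ step 3: BABBAC ⇒ AC·B·AC·AC·B·A
    A ↦ B
    B ↦ AC
    C ↦ A

A->B, B->AC, C->A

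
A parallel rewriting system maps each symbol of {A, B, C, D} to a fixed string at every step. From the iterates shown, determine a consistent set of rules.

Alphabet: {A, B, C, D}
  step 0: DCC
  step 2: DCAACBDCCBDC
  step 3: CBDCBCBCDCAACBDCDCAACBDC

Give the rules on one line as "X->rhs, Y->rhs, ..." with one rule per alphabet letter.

A->BC, B->AA, C->DC, D->CB

  step 2 ⇒ step 3: DCAACBDCCBDC ⇒ CB·DC·BC·BC·DC·AA·CB·DC·DC·AA·CB·DC
    A ↦ BC
    B ↦ AA
    C ↦ DC
    D ↦ CB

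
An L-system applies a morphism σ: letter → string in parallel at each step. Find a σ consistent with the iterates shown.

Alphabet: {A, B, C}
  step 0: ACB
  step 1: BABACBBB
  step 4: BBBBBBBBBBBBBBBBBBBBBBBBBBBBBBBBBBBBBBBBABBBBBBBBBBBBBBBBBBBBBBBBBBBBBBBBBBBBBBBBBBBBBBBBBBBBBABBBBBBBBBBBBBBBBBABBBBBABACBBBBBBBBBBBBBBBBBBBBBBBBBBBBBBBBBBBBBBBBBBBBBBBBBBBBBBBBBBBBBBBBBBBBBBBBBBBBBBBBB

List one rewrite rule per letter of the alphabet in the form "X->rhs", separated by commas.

  step 0 ⇒ step 1: ACB ⇒ BAB·AC·BBB
    A ↦ BAB
    B ↦ BBB
    C ↦ AC

A->BAB, B->BBB, C->AC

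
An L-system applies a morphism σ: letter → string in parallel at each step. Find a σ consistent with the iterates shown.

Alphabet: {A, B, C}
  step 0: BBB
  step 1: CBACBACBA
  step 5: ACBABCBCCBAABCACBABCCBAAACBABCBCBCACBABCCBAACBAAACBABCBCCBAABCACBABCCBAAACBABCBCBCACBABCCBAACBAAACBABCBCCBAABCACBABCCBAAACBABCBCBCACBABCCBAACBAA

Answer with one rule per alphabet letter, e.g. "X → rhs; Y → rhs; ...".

  step 0 ⇒ step 1: BBB ⇒ CBA·CBA·CBA
    B ↦ CBA
    A ↦ BC  (constrained at step 1)
    C ↦ A  (constrained at step 1)

A->BC, B->CBA, C->A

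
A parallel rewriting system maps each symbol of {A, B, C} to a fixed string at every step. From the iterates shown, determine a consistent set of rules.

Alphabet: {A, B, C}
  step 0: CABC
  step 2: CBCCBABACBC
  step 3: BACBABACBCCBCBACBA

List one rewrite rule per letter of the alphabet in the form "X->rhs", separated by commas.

A->BC, B->C, C->BA

  step 2 ⇒ step 3: CBCCBABACBC ⇒ BA·C·BA·BA·C·BC·C·BC·BA·C·BA
    A ↦ BC
    B ↦ C
    C ↦ BA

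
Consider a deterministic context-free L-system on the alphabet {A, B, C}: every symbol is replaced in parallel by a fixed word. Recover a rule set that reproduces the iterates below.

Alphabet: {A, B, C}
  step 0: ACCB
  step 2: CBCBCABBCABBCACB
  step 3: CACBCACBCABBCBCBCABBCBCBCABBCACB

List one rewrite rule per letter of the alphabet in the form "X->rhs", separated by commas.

  step 2 ⇒ step 3: CBCBCABBCABBCACB ⇒ CA·CB·CA·CB·CA·BB·CB·CB·CA·BB·CB·CB·CA·BB·CA·CB
    A ↦ BB
    B ↦ CB
    C ↦ CA

A->BB, B->CB, C->CA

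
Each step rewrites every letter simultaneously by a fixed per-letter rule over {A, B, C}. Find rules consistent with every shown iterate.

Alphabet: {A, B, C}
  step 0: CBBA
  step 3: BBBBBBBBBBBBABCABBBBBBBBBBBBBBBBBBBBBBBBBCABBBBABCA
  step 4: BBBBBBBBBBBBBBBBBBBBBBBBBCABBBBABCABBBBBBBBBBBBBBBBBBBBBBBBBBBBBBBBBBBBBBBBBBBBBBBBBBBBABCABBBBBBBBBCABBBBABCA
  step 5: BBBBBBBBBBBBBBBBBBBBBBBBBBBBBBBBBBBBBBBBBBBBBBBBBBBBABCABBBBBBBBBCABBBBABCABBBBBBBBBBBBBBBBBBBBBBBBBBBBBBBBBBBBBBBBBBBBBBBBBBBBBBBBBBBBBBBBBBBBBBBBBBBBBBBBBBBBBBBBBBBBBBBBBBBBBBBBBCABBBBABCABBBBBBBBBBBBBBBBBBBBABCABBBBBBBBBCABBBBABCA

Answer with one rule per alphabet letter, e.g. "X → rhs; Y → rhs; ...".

  step 4 ⇒ step 5: BBBBBBBBBBBBBBBBBBBBBBBBBCABBBBABCABBBBBBBBBBBBBBBBBBBBBBBBBBBBBBBBBBBBBBBBBBBBBBBBBBBBABCABBBBBBBBBCABBBBABCA ⇒ BB·BB·BB·BB·BB·BB·BB·BB·BB·BB·BB·BB·BB·BB·BB·BB·BB·BB·BB·BB·BB·BB·BB·BB·BB·BBA·BCA·BB·BB·BB·BB·BCA·BB·BBA·BCA·BB·BB·BB·BB·BB·BB·BB·BB·BB·BB·BB·BB·BB·BB·BB·BB·BB·BB·BB·BB·BB·BB·BB·BB·BB·BB·BB·BB·BB·BB·BB·BB·BB·BB·BB·BB·BB·BB·BB·BB·BB·BB·BB·BB·BB·BB·BB·BB·BB·BB·BB·BB·BCA·BB·BBA·BCA·BB·BB·BB·BB·BB·BB·BB·BB·BB·BBA·BCA·BB·BB·BB·BB·BCA·BB·BBA·BCA
    A ↦ BCA
    B ↦ BB
    C ↦ BBA

A->BCA, B->BB, C->BBA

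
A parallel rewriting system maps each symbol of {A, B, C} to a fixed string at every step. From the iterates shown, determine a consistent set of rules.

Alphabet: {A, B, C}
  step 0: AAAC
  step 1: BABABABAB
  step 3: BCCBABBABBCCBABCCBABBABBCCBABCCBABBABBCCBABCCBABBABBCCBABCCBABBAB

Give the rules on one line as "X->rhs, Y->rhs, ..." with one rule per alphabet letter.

A->BA, B->BCC, C->BAB

  step 0 ⇒ step 1: AAAC ⇒ BA·BA·BA·BAB
    A ↦ BA
    C ↦ BAB
    B ↦ BCC  (constrained at step 1)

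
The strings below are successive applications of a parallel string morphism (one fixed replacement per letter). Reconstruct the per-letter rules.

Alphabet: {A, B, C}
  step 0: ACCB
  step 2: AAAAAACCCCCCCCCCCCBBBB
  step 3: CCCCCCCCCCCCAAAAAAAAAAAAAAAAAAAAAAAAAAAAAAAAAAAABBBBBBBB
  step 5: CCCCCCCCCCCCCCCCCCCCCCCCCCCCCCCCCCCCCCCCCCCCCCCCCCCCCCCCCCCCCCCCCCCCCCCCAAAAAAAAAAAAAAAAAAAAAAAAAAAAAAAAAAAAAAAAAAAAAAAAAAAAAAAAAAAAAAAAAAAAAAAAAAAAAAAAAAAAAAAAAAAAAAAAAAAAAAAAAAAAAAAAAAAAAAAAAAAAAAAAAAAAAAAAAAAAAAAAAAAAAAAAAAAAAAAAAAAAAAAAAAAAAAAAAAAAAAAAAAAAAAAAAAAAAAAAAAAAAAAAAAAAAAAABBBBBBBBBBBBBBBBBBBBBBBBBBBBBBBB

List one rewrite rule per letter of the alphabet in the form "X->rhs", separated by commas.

  step 2 ⇒ step 3: AAAAAACCCCCCCCCCCCBBBB ⇒ CC·CC·CC·CC·CC·CC·AAA·AAA·AAA·AAA·AAA·AAA·AAA·AAA·AAA·AAA·AAA·AAA·BB·BB·BB·BB
    A ↦ CC
    B ↦ BB
    C ↦ AAA

A->CC, B->BB, C->AAA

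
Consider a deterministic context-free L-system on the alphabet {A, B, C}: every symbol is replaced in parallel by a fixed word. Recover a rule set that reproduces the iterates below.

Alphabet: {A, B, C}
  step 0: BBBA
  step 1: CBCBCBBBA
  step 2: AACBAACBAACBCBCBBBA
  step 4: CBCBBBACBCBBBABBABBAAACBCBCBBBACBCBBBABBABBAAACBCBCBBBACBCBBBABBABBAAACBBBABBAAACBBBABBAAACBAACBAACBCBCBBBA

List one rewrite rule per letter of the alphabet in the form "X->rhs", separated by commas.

  step 1 ⇒ step 2: CBCBCBBBA ⇒ AA·CB·AA·CB·AA·CB·CB·CB·BBA
    A ↦ BBA
    B ↦ CB
    C ↦ AA

A->BBA, B->CB, C->AA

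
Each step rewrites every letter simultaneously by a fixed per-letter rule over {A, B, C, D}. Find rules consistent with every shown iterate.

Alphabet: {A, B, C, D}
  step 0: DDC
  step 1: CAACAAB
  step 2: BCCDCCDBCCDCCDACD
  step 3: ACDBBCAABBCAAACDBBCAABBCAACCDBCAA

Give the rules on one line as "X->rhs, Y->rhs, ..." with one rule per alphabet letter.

  step 2 ⇒ step 3: BCCDCCDBCCDCCDACD ⇒ ACD·B·B·CAA·B·B·CAA·ACD·B·B·CAA·B·B·CAA·CCD·B·CAA
    A ↦ CCD
    B ↦ ACD
    C ↦ B
    D ↦ CAA

A->CCD, B->ACD, C->B, D->CAA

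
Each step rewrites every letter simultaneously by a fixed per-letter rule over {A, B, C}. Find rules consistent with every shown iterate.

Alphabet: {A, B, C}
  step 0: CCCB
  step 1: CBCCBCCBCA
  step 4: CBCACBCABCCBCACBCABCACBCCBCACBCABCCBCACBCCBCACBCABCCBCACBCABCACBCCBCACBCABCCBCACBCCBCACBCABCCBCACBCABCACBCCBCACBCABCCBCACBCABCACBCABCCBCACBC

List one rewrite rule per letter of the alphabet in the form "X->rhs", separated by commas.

  step 0 ⇒ step 1: CCCB ⇒ CBC·CBC·CBC·A
    B ↦ A
    C ↦ CBC
    A ↦ ABC  (constrained at step 1)

A->ABC, B->A, C->CBC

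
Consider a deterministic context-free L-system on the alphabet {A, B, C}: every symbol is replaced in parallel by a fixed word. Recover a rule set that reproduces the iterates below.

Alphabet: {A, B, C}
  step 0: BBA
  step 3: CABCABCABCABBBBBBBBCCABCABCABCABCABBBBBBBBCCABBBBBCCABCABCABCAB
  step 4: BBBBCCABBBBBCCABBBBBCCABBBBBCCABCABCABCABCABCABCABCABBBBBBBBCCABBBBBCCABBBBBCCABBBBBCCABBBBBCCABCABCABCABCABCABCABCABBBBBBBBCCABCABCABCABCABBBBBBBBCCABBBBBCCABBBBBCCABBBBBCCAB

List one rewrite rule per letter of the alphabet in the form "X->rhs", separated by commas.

A->BC, B->CAB, C->BBB

  step 3 ⇒ step 4: CABCABCABCABBBBBBBBCCABCABCABCABCABBBBBBBBCCABBBBBCCABCABCABCAB ⇒ BBB·BC·CAB·BBB·BC·CAB·BBB·BC·CAB·BBB·BC·CAB·CAB·CAB·CAB·CAB·CAB·CAB·CAB·BBB·BBB·BC·CAB·BBB·BC·CAB·BBB·BC·CAB·BBB·BC·CAB·BBB·BC·CAB·CAB·CAB·CAB·CAB·CAB·CAB·CAB·BBB·BBB·BC·CAB·CAB·CAB·CAB·CAB·BBB·BBB·BC·CAB·BBB·BC·CAB·BBB·BC·CAB·BBB·BC·CAB
    A ↦ BC
    B ↦ CAB
    C ↦ BBB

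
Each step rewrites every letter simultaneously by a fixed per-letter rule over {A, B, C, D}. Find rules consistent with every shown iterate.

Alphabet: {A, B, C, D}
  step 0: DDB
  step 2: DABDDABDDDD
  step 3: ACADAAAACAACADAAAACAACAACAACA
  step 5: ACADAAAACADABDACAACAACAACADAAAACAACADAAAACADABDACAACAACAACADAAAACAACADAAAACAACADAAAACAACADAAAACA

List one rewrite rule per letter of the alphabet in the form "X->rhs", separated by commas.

  step 2 ⇒ step 3: DABDDABDDDD ⇒ ACA·D·AAA·ACA·ACA·D·AAA·ACA·ACA·ACA·ACA
    A ↦ D
    B ↦ AAA
    D ↦ ACA
    C ↦ AB  (constrained at step 3)

A->D, B->AAA, C->AB, D->ACA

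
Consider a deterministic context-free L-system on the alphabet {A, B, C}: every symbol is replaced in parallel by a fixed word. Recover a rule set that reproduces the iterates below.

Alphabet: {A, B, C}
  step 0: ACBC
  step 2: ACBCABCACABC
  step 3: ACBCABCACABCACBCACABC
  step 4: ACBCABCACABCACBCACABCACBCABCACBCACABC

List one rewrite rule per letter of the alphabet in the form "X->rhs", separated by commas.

A->AC, B->A, C->BC

  step 3 ⇒ step 4: ACBCABCACABCACBCACABC ⇒ AC·BC·A·BC·AC·A·BC·AC·BC·AC·A·BC·AC·BC·A·BC·AC·BC·AC·A·BC
    A ↦ AC
    B ↦ A
    C ↦ BC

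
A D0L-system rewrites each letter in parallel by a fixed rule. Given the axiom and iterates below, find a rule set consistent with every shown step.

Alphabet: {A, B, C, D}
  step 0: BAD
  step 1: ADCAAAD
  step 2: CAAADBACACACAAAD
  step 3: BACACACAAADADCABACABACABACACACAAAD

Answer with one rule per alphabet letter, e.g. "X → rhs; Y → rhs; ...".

A->CA, B->AD, C->BA, D->AAD

  step 2 ⇒ step 3: CAAADBACACACAAAD ⇒ BA·CA·CA·CA·AAD·AD·CA·BA·CA·BA·CA·BA·CA·CA·CA·AAD
    A ↦ CA
    B ↦ AD
    C ↦ BA
    D ↦ AAD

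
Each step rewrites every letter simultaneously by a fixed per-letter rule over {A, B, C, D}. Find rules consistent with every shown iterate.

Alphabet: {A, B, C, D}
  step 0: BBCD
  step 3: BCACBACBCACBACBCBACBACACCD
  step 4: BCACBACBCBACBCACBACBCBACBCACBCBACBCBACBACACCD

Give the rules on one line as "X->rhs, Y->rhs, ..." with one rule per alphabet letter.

A->B, B->BC, C->AC, D->CD

  step 3 ⇒ step 4: BCACBACBCACBACBCBACBACACCD ⇒ BC·AC·B·AC·BC·B·AC·BC·AC·B·AC·BC·B·AC·BC·AC·BC·B·AC·BC·B·AC·B·AC·AC·CD
    A ↦ B
    B ↦ BC
    C ↦ AC
    D ↦ CD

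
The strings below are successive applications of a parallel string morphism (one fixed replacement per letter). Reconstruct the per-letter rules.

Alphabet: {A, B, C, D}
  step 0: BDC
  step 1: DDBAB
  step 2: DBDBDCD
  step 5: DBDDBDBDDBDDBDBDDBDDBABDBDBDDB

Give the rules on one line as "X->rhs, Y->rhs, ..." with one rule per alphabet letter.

  step 1 ⇒ step 2: DDBAB ⇒ DB·DB·D·C·D
    A ↦ C
    B ↦ D
    D ↦ DB
  step 0 ⇒ step 1: BDC ⇒ D·DB·AB
    C ↦ AB

A->C, B->D, C->AB, D->DB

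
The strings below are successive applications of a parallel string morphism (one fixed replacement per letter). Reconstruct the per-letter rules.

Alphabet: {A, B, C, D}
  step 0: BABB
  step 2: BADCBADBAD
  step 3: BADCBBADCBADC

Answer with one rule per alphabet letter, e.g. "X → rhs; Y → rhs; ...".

A->D, B->BA, C->B, D->C

  step 2 ⇒ step 3: BADCBADBAD ⇒ BA·D·C·B·BA·D·C·BA·D·C
    A ↦ D
    B ↦ BA
    C ↦ B
    D ↦ C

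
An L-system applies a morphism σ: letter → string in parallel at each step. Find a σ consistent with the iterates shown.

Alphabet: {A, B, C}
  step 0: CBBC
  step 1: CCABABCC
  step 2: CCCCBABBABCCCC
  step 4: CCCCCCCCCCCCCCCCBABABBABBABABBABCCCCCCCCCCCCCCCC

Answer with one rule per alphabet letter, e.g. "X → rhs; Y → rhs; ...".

  step 1 ⇒ step 2: CCABABCC ⇒ CC·CC·B·AB·B·AB·CC·CC
    A ↦ B
    B ↦ AB
    C ↦ CC

A->B, B->AB, C->CC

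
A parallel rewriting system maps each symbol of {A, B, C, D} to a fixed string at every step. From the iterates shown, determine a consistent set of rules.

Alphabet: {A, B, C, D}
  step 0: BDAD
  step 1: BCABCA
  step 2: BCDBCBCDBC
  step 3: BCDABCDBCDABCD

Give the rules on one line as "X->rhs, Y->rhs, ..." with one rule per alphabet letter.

  step 2 ⇒ step 3: BCDBCBCDBC ⇒ BC·D·A·BC·D·BC·D·A·BC·D
    B ↦ BC
    C ↦ D
    D ↦ A
  step 0 ⇒ step 1: BDAD ⇒ BC·A·BC·A
    A ↦ BC

A->BC, B->BC, C->D, D->A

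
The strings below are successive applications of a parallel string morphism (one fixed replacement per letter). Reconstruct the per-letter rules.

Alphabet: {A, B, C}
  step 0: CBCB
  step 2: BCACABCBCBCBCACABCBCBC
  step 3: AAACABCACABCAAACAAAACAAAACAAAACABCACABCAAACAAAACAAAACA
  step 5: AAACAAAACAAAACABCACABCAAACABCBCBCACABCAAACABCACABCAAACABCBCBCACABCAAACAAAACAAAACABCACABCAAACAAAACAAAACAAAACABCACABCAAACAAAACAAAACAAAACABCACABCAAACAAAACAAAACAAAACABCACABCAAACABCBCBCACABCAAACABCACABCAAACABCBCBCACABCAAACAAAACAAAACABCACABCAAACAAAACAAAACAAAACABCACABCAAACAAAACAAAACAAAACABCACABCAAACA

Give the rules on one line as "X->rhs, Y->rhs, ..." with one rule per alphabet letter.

A->BC, B->AA, C->ACA

  step 2 ⇒ step 3: BCACABCBCBCBCACABCBCBC ⇒ AA·ACA·BC·ACA·BC·AA·ACA·AA·ACA·AA·ACA·AA·ACA·BC·ACA·BC·AA·ACA·AA·ACA·AA·ACA
    A ↦ BC
    B ↦ AA
    C ↦ ACA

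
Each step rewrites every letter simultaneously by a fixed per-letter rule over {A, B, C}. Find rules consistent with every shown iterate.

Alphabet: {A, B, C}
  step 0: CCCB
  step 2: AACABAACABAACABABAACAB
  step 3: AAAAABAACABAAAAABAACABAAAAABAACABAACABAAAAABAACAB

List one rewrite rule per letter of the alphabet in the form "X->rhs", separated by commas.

A->AA, B->CAB, C->AB

  step 2 ⇒ step 3: AACABAACABAACABABAACAB ⇒ AA·AA·AB·AA·CAB·AA·AA·AB·AA·CAB·AA·AA·AB·AA·CAB·AA·CAB·AA·AA·AB·AA·CAB
    A ↦ AA
    B ↦ CAB
    C ↦ AB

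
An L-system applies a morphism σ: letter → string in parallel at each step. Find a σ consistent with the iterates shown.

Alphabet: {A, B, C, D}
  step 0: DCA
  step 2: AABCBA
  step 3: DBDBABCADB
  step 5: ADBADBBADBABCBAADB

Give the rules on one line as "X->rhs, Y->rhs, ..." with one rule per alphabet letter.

  step 2 ⇒ step 3: AABCBA ⇒ DB·DB·A·BC·A·DB
    A ↦ DB
    B ↦ A
    C ↦ BC
    D ↦ B  (constrained at step 0)

A->DB, B->A, C->BC, D->B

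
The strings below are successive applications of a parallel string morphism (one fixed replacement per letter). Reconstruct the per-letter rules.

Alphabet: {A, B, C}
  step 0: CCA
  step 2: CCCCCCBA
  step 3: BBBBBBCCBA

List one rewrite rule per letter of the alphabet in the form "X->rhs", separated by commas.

  step 2 ⇒ step 3: CCCCCCBA ⇒ B·B·B·B·B·B·CC·BA
    A ↦ BA
    B ↦ CC
    C ↦ B

A->BA, B->CC, C->B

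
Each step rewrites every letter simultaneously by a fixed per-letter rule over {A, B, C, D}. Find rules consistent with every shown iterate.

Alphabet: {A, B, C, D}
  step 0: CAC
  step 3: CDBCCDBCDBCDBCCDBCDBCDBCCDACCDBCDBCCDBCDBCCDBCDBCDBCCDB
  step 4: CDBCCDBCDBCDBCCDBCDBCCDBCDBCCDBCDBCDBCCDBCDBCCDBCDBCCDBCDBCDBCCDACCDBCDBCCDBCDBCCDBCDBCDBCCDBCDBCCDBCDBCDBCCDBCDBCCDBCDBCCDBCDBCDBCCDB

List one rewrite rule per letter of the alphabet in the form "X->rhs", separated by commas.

A->DAC, B->DB, C->CDB, D->CC

  step 3 ⇒ step 4: CDBCCDBCDBCDBCCDBCDBCDBCCDACCDBCDBCCDBCDBCCDBCDBCDBCCDB ⇒ CDB·CC·DB·CDB·CDB·CC·DB·CDB·CC·DB·CDB·CC·DB·CDB·CDB·CC·DB·CDB·CC·DB·CDB·CC·DB·CDB·CDB·CC·DAC·CDB·CDB·CC·DB·CDB·CC·DB·CDB·CDB·CC·DB·CDB·CC·DB·CDB·CDB·CC·DB·CDB·CC·DB·CDB·CC·DB·CDB·CDB·CC·DB
    A ↦ DAC
    B ↦ DB
    C ↦ CDB
    D ↦ CC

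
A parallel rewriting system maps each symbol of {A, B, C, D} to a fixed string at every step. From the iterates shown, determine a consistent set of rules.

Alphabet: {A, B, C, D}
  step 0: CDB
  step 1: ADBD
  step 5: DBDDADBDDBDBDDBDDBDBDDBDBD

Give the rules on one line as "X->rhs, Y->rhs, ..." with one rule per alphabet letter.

A->BC, B->D, C->A, D->DB

  step 0 ⇒ step 1: CDB ⇒ A·DB·D
    B ↦ D
    C ↦ A
    D ↦ DB
    A ↦ BC  (constrained at step 1)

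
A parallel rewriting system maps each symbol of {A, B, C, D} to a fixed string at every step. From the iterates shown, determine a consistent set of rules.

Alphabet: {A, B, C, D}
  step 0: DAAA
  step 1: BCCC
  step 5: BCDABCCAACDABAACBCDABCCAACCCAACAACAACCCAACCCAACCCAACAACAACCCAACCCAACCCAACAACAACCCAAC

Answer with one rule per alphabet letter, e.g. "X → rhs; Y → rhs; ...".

A->C, B->DAB, C->AAC, D->B

  step 0 ⇒ step 1: DAAA ⇒ B·C·C·C
    A ↦ C
    D ↦ B
    B ↦ DAB  (constrained at step 1)
    C ↦ AAC  (constrained at step 1)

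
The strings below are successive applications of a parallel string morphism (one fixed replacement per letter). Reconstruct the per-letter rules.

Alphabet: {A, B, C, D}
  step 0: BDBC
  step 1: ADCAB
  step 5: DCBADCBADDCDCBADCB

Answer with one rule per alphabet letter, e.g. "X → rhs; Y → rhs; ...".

A->D, B->A, C->B, D->DC

  step 0 ⇒ step 1: BDBC ⇒ A·DC·A·B
    B ↦ A
    C ↦ B
    D ↦ DC
    A ↦ D  (constrained at step 1)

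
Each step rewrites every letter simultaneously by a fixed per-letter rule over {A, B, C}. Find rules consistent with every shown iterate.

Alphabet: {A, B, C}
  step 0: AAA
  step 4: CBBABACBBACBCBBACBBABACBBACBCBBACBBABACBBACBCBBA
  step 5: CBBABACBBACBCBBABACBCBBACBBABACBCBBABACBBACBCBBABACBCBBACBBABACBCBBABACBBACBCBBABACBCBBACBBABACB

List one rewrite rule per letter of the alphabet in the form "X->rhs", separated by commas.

  step 4 ⇒ step 5: CBBABACBBACBCBBACBBABACBBACBCBBACBBABACBBACBCBBA ⇒ CB·BA·BA·CB·BA·CB·CB·BA·BA·CB·CB·BA·CB·BA·BA·CB·CB·BA·BA·CB·BA·CB·CB·BA·BA·CB·CB·BA·CB·BA·BA·CB·CB·BA·BA·CB·BA·CB·CB·BA·BA·CB·CB·BA·CB·BA·BA·CB
    A ↦ CB
    B ↦ BA
    C ↦ CB

A->CB, B->BA, C->CB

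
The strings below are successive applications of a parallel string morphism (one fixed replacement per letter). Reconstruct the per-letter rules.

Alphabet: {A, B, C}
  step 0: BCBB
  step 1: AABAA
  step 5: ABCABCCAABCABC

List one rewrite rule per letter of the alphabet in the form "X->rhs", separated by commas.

A->C, B->A, C->AB

  step 0 ⇒ step 1: BCBB ⇒ A·AB·A·A
    B ↦ A
    C ↦ AB
    A ↦ C  (constrained at step 1)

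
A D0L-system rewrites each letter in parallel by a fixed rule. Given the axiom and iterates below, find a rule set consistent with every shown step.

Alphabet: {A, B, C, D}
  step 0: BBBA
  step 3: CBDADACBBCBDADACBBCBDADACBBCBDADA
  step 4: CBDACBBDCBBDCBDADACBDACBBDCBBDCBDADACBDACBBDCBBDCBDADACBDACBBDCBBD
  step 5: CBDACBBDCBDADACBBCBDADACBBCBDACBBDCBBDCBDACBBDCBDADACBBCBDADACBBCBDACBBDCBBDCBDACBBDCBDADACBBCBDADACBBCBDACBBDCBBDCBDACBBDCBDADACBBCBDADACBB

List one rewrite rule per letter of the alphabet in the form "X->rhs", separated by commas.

  step 4 ⇒ step 5: CBDACBBDCBBDCBDADACBDACBBDCBBDCBDADACBDACBBDCBBDCBDADACBDACBBDCBBD ⇒ CB·DA·CBB·D·CB·DA·DA·CBB·CB·DA·DA·CBB·CB·DA·CBB·D·CBB·D·CB·DA·CBB·D·CB·DA·DA·CBB·CB·DA·DA·CBB·CB·DA·CBB·D·CBB·D·CB·DA·CBB·D·CB·DA·DA·CBB·CB·DA·DA·CBB·CB·DA·CBB·D·CBB·D·CB·DA·CBB·D·CB·DA·DA·CBB·CB·DA·DA·CBB
    A ↦ D
    B ↦ DA
    C ↦ CB
    D ↦ CBB

A->D, B->DA, C->CB, D->CBB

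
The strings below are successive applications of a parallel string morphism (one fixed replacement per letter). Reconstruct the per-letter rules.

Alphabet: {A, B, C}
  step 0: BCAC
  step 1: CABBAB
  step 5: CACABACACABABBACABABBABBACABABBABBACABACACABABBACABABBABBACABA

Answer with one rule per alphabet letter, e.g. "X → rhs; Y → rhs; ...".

  step 0 ⇒ step 1: BCAC ⇒ CA·B·BA·B
    A ↦ BA
    B ↦ CA
    C ↦ B

A->BA, B->CA, C->B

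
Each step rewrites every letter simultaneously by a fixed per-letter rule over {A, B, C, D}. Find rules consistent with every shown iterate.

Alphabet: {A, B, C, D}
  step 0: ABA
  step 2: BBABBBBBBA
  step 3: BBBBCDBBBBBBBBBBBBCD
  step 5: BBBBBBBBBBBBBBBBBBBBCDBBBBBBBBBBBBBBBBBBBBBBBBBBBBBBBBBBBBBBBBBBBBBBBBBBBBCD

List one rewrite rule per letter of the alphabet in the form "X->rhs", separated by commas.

  step 2 ⇒ step 3: BBABBBBBBA ⇒ BB·BB·CD·BB·BB·BB·BB·BB·BB·CD
    A ↦ CD
    B ↦ BB
    C ↦ B  (constrained at step 3)
    D ↦ BA  (constrained at step 3)

A->CD, B->BB, C->B, D->BA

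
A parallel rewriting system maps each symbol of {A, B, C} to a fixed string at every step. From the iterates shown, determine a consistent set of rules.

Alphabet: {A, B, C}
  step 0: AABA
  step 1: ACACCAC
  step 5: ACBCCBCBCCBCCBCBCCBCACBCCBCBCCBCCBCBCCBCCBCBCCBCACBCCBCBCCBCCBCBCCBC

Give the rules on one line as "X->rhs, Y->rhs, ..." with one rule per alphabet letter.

A->AC, B->C, C->BC

  step 0 ⇒ step 1: AABA ⇒ AC·AC·C·AC
    A ↦ AC
    B ↦ C
    C ↦ BC  (constrained at step 1)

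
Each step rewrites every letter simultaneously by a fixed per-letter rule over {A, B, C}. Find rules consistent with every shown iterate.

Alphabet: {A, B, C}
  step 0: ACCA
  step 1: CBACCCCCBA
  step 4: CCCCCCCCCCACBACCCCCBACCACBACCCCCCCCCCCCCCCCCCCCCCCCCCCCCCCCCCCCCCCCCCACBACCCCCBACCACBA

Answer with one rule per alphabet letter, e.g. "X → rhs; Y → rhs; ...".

A->CBA, B->A, C->CC

  step 0 ⇒ step 1: ACCA ⇒ CBA·CC·CC·CBA
    A ↦ CBA
    C ↦ CC
    B ↦ A  (constrained at step 1)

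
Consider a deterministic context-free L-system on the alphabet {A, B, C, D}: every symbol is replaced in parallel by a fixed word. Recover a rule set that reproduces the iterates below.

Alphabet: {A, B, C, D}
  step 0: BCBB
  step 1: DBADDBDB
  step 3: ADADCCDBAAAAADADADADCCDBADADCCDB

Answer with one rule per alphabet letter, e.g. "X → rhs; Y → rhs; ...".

  step 0 ⇒ step 1: BCBB ⇒ DB·AD·DB·DB
    B ↦ DB
    C ↦ AD
    A ↦ AA  (constrained at step 1)
    D ↦ CC  (constrained at step 1)

A->AA, B->DB, C->AD, D->CC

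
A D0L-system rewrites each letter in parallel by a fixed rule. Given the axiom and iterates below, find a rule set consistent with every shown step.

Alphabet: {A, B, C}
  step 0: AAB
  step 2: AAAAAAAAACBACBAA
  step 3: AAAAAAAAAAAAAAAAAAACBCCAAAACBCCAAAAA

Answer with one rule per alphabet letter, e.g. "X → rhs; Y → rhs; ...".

A->AA, B->CCA, C->ACB

  step 2 ⇒ step 3: AAAAAAAAACBACBAA ⇒ AA·AA·AA·AA·AA·AA·AA·AA·AA·ACB·CCA·AA·ACB·CCA·AA·AA
    A ↦ AA
    B ↦ CCA
    C ↦ ACB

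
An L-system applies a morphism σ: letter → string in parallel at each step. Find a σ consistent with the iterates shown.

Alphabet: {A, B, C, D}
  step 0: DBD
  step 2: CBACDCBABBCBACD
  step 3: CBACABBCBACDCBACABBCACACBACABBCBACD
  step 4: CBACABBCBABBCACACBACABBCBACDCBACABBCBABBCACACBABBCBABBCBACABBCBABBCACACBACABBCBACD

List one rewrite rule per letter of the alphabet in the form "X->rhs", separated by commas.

  step 3 ⇒ step 4: CBACABBCBACDCBACABBCACACBACABBCBACD ⇒ CBA·CA·BB·CBA·BB·CA·CA·CBA·CA·BB·CBA·CD·CBA·CA·BB·CBA·BB·CA·CA·CBA·BB·CBA·BB·CBA·CA·BB·CBA·BB·CA·CA·CBA·CA·BB·CBA·CD
    A ↦ BB
    B ↦ CA
    C ↦ CBA
    D ↦ CD

A->BB, B->CA, C->CBA, D->CD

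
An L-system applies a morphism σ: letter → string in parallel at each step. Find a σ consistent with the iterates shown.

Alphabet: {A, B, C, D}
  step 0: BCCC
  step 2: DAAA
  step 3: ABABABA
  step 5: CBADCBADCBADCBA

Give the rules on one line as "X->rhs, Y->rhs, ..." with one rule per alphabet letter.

  step 2 ⇒ step 3: DAAA ⇒ A·BA·BA·BA
    A ↦ BA
    D ↦ A
    B ↦ C  (constrained at step 0)
    C ↦ D  (constrained at step 0)

A->BA, B->C, C->D, D->A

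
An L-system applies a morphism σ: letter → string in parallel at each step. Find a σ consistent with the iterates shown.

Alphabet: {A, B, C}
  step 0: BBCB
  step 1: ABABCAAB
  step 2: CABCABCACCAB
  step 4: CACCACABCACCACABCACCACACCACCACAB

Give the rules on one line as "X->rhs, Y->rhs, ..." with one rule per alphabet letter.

  step 1 ⇒ step 2: ABABCAAB ⇒ C·AB·C·AB·CA·C·C·AB
    A ↦ C
    B ↦ AB
    C ↦ CA

A->C, B->AB, C->CA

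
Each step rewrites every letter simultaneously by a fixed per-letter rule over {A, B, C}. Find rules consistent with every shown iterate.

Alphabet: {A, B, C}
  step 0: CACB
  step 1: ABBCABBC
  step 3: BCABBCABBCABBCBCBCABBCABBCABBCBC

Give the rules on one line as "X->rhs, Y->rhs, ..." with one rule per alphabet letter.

  step 0 ⇒ step 1: CACB ⇒ AB·BC·AB·BC
    A ↦ BC
    B ↦ BC
    C ↦ AB

A->BC, B->BC, C->AB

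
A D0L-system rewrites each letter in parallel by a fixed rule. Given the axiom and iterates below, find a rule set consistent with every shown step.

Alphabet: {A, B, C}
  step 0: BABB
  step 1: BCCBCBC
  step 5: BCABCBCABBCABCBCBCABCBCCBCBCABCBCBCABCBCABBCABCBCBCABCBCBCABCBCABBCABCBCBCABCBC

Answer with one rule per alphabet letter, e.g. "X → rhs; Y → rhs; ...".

A->C, B->BC, C->AB

  step 0 ⇒ step 1: BABB ⇒ BC·C·BC·BC
    A ↦ C
    B ↦ BC
    C ↦ AB  (constrained at step 1)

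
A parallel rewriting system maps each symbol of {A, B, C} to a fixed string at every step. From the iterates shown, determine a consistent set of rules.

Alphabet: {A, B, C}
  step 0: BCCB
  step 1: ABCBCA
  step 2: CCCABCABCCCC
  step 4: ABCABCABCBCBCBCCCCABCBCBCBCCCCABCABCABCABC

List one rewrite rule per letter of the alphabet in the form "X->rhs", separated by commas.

  step 1 ⇒ step 2: ABCBCA ⇒ CCC·A·BC·A·BC·CCC
    A ↦ CCC
    B ↦ A
    C ↦ BC

A->CCC, B->A, C->BC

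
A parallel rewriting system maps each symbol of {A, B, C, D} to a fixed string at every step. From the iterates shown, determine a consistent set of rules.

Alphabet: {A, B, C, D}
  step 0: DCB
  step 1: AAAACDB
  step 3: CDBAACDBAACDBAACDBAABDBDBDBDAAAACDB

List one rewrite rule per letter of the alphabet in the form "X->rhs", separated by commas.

A->BD, B->CDB, C->AA, D->AA

  step 0 ⇒ step 1: DCB ⇒ AA·AA·CDB
    B ↦ CDB
    C ↦ AA
    D ↦ AA
    A ↦ BD  (constrained at step 1)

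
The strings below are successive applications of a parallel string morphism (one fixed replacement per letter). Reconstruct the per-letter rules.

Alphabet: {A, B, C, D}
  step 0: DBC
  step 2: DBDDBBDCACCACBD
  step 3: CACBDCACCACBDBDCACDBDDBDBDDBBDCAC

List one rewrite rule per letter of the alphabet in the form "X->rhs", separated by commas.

  step 2 ⇒ step 3: DBDDBBDCACCACBD ⇒ CAC·BD·CAC·CAC·BD·BD·CAC·DB·D·DB·DB·D·DB·BD·CAC
    A ↦ D
    B ↦ BD
    C ↦ DB
    D ↦ CAC

A->D, B->BD, C->DB, D->CAC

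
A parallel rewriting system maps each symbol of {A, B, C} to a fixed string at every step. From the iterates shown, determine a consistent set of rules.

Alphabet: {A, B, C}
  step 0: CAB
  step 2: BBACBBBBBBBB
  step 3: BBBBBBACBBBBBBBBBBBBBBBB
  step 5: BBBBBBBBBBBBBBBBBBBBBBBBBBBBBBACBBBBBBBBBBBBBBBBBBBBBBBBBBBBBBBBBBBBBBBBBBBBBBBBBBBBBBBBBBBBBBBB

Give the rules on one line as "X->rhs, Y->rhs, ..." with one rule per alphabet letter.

  step 2 ⇒ step 3: BBACBBBBBBBB ⇒ BB·BB·BB·AC·BB·BB·BB·BB·BB·BB·BB·BB
    A ↦ BB
    B ↦ BB
    C ↦ AC

A->BB, B->BB, C->AC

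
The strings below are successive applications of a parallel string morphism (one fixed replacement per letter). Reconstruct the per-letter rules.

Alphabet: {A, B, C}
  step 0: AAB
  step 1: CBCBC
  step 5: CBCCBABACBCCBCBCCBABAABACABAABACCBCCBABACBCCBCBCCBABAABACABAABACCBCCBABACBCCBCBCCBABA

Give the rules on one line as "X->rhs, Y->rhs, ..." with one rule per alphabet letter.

  step 0 ⇒ step 1: AAB ⇒ CB·CB·C
    A ↦ CB
    B ↦ C
    C ↦ ABA  (constrained at step 1)

A->CB, B->C, C->ABA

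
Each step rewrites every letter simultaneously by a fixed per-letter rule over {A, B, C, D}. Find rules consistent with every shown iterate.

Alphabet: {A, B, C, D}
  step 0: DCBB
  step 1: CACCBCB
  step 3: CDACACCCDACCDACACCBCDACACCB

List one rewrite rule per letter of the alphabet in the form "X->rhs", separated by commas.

A->CD, B->CB, C->AC, D->C

  step 0 ⇒ step 1: DCBB ⇒ C·AC·CB·CB
    B ↦ CB
    C ↦ AC
    D ↦ C
    A ↦ CD  (constrained at step 1)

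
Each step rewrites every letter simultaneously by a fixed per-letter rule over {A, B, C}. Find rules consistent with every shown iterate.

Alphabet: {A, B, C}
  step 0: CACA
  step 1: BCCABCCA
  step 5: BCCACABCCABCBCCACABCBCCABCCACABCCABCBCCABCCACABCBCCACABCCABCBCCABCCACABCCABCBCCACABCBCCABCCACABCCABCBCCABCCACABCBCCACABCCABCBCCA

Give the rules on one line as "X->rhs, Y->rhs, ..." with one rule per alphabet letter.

  step 0 ⇒ step 1: CACA ⇒ BC·CA·BC·CA
    A ↦ CA
    C ↦ BC
    B ↦ CA  (constrained at step 1)

A->CA, B->CA, C->BC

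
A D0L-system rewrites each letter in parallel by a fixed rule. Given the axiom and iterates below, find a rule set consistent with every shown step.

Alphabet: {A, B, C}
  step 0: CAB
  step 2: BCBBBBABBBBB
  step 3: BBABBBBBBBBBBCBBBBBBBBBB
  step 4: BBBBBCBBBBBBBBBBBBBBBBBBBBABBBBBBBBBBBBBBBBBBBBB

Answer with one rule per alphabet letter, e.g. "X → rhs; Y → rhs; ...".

A->BC, B->BB, C->AB

  step 3 ⇒ step 4: BBABBBBBBBBBBCBBBBBBBBBB ⇒ BB·BB·BC·BB·BB·BB·BB·BB·BB·BB·BB·BB·BB·AB·BB·BB·BB·BB·BB·BB·BB·BB·BB·BB
    A ↦ BC
    B ↦ BB
    C ↦ AB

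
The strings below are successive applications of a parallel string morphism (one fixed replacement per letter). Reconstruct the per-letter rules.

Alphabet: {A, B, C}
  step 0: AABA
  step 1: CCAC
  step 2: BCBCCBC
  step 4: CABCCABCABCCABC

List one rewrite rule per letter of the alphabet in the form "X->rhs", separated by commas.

  step 1 ⇒ step 2: CCAC ⇒ BC·BC·C·BC
    A ↦ C
    C ↦ BC
  step 0 ⇒ step 1: AABA ⇒ C·C·A·C
    B ↦ A

A->C, B->A, C->BC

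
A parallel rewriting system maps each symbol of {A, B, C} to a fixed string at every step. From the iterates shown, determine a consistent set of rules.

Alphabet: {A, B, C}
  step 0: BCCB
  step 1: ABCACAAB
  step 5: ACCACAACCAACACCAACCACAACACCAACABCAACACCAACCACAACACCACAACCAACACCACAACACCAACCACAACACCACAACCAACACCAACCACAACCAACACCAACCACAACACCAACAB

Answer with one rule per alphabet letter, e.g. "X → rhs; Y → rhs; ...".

A->AC, B->AB, C->CA

  step 0 ⇒ step 1: BCCB ⇒ AB·CA·CA·AB
    B ↦ AB
    C ↦ CA
    A ↦ AC  (constrained at step 1)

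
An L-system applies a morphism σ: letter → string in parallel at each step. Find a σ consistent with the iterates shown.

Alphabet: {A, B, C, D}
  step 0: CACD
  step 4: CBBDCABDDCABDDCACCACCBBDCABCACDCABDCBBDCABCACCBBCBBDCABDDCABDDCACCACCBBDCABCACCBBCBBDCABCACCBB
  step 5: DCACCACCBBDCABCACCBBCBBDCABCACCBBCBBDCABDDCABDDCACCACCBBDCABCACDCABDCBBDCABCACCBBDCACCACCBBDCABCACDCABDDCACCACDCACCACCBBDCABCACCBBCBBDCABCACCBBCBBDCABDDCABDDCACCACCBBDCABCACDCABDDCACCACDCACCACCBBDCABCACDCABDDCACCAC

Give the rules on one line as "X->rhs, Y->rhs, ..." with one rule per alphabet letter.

  step 4 ⇒ step 5: CBBDCABDDCABDDCACCACCBBDCABCACDCABDCBBDCABCACCBBCBBDCABDDCABDDCACCACCBBDCABCACCBBCBBDCABCACCBB ⇒ D·CAC·CAC·CBB·D·CAB·CAC·CBB·CBB·D·CAB·CAC·CBB·CBB·D·CAB·D·D·CAB·D·D·CAC·CAC·CBB·D·CAB·CAC·D·CAB·D·CBB·D·CAB·CAC·CBB·D·CAC·CAC·CBB·D·CAB·CAC·D·CAB·D·D·CAC·CAC·D·CAC·CAC·CBB·D·CAB·CAC·CBB·CBB·D·CAB·CAC·CBB·CBB·D·CAB·D·D·CAB·D·D·CAC·CAC·CBB·D·CAB·CAC·D·CAB·D·D·CAC·CAC·D·CAC·CAC·CBB·D·CAB·CAC·D·CAB·D·D·CAC·CAC
    A ↦ CAB
    B ↦ CAC
    C ↦ D
    D ↦ CBB

A->CAB, B->CAC, C->D, D->CBB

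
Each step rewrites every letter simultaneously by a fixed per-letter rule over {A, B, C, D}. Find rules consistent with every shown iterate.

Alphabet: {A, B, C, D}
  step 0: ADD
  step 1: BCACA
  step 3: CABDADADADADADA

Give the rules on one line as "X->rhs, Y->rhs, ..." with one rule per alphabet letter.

A->B, B->DA, C->BB, D->CA

  step 0 ⇒ step 1: ADD ⇒ B·CA·CA
    A ↦ B
    D ↦ CA
    B ↦ DA  (constrained at step 1)
    C ↦ BB  (constrained at step 1)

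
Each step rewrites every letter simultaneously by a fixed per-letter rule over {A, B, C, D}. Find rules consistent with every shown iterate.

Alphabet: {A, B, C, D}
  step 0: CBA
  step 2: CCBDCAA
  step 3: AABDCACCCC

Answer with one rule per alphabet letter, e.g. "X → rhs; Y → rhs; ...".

A->CC, B->BD, C->A, D->C

  step 2 ⇒ step 3: CCBDCAA ⇒ A·A·BD·C·A·CC·CC
    A ↦ CC
    B ↦ BD
    C ↦ A
    D ↦ C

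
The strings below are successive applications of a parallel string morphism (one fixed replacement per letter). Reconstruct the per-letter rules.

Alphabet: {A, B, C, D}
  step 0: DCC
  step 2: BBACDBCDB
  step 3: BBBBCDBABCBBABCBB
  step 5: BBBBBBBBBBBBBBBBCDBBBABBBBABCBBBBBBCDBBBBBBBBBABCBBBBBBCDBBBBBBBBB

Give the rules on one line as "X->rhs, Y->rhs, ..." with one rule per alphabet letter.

  step 2 ⇒ step 3: BBACDBCDB ⇒ BB·BB·CDB·A·BC·BB·A·BC·BB
    A ↦ CDB
    B ↦ BB
    C ↦ A
    D ↦ BC

A->CDB, B->BB, C->A, D->BC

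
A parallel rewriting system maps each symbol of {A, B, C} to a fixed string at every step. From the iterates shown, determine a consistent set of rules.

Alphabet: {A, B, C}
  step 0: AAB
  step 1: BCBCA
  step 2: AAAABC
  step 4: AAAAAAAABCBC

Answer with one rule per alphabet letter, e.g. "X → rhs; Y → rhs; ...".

A->BC, B->A, C->A

  step 1 ⇒ step 2: BCBCA ⇒ A·A·A·A·BC
    A ↦ BC
    B ↦ A
    C ↦ A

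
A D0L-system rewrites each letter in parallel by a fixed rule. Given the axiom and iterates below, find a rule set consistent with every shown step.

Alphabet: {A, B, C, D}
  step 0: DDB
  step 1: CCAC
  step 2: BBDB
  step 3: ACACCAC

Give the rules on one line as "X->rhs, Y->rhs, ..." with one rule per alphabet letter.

A->D, B->AC, C->B, D->C

  step 2 ⇒ step 3: BBDB ⇒ AC·AC·C·AC
    B ↦ AC
    D ↦ C
  step 1 ⇒ step 2: CCAC ⇒ B·B·D·B
    A ↦ D
  step 1 ⇒ step 2: CCAC ⇒ B·B·D·B
    C ↦ B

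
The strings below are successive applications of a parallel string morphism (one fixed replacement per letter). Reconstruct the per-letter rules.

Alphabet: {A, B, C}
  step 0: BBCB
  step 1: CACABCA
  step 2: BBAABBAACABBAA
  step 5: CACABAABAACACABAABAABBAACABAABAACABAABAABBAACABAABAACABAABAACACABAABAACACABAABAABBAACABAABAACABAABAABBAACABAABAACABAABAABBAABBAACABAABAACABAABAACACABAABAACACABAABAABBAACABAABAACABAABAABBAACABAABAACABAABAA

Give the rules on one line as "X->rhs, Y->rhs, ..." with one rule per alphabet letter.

A->BAA, B->CA, C->B

  step 1 ⇒ step 2: CACABCA ⇒ B·BAA·B·BAA·CA·B·BAA
    A ↦ BAA
    B ↦ CA
    C ↦ B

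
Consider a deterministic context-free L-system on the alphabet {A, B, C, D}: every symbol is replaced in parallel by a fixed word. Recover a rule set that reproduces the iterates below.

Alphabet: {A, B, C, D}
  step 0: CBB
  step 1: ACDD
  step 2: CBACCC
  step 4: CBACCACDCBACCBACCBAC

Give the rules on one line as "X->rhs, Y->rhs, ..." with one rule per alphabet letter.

  step 1 ⇒ step 2: ACDD ⇒ CB·AC·C·C
    A ↦ CB
    C ↦ AC
    D ↦ C
  step 0 ⇒ step 1: CBB ⇒ AC·D·D
    B ↦ D

A->CB, B->D, C->AC, D->C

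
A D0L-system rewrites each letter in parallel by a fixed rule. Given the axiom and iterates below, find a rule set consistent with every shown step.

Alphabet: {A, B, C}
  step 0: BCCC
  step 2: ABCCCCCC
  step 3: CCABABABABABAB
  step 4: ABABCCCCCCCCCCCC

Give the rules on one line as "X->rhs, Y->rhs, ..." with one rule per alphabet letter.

A->C, B->C, C->AB

  step 3 ⇒ step 4: CCABABABABABAB ⇒ AB·AB·C·C·C·C·C·C·C·C·C·C·C·C
    A ↦ C
    B ↦ C
    C ↦ AB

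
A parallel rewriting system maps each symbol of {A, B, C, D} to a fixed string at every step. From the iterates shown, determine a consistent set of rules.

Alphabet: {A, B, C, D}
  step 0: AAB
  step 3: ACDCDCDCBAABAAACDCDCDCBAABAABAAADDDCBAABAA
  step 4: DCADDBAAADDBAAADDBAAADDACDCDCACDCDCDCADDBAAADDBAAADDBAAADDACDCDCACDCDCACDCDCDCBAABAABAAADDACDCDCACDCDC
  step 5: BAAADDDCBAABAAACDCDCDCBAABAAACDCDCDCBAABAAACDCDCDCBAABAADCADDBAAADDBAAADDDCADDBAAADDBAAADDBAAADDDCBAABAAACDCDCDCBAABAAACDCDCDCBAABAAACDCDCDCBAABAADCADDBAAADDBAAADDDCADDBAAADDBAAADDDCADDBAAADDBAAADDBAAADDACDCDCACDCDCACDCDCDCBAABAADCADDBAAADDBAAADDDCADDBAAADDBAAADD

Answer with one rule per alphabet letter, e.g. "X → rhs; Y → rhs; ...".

  step 4 ⇒ step 5: DCADDBAAADDBAAADDBAAADDACDCDCACDCDCDCADDBAAADDBAAADDBAAADDACDCDCACDCDCACDCDCDCBAABAABAAADDACDCDCACDCDC ⇒ BAA·ADD·DC·BAA·BAA·AC·DC·DC·DC·BAA·BAA·AC·DC·DC·DC·BAA·BAA·AC·DC·DC·DC·BAA·BAA·DC·ADD·BAA·ADD·BAA·ADD·DC·ADD·BAA·ADD·BAA·ADD·BAA·ADD·DC·BAA·BAA·AC·DC·DC·DC·BAA·BAA·AC·DC·DC·DC·BAA·BAA·AC·DC·DC·DC·BAA·BAA·DC·ADD·BAA·ADD·BAA·ADD·DC·ADD·BAA·ADD·BAA·ADD·DC·ADD·BAA·ADD·BAA·ADD·BAA·ADD·AC·DC·DC·AC·DC·DC·AC·DC·DC·DC·BAA·BAA·DC·ADD·BAA·ADD·BAA·ADD·DC·ADD·BAA·ADD·BAA·ADD
    A ↦ DC
    B ↦ AC
    C ↦ ADD
    D ↦ BAA

A->DC, B->AC, C->ADD, D->BAA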